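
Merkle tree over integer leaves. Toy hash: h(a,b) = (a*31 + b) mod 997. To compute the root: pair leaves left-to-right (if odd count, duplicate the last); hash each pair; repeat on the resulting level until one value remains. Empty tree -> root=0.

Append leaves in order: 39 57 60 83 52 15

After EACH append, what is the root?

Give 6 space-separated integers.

Answer: 39 269 289 312 109 919

Derivation:
After append 39 (leaves=[39]):
  L0: [39]
  root=39
After append 57 (leaves=[39, 57]):
  L0: [39, 57]
  L1: h(39,57)=(39*31+57)%997=269 -> [269]
  root=269
After append 60 (leaves=[39, 57, 60]):
  L0: [39, 57, 60]
  L1: h(39,57)=(39*31+57)%997=269 h(60,60)=(60*31+60)%997=923 -> [269, 923]
  L2: h(269,923)=(269*31+923)%997=289 -> [289]
  root=289
After append 83 (leaves=[39, 57, 60, 83]):
  L0: [39, 57, 60, 83]
  L1: h(39,57)=(39*31+57)%997=269 h(60,83)=(60*31+83)%997=946 -> [269, 946]
  L2: h(269,946)=(269*31+946)%997=312 -> [312]
  root=312
After append 52 (leaves=[39, 57, 60, 83, 52]):
  L0: [39, 57, 60, 83, 52]
  L1: h(39,57)=(39*31+57)%997=269 h(60,83)=(60*31+83)%997=946 h(52,52)=(52*31+52)%997=667 -> [269, 946, 667]
  L2: h(269,946)=(269*31+946)%997=312 h(667,667)=(667*31+667)%997=407 -> [312, 407]
  L3: h(312,407)=(312*31+407)%997=109 -> [109]
  root=109
After append 15 (leaves=[39, 57, 60, 83, 52, 15]):
  L0: [39, 57, 60, 83, 52, 15]
  L1: h(39,57)=(39*31+57)%997=269 h(60,83)=(60*31+83)%997=946 h(52,15)=(52*31+15)%997=630 -> [269, 946, 630]
  L2: h(269,946)=(269*31+946)%997=312 h(630,630)=(630*31+630)%997=220 -> [312, 220]
  L3: h(312,220)=(312*31+220)%997=919 -> [919]
  root=919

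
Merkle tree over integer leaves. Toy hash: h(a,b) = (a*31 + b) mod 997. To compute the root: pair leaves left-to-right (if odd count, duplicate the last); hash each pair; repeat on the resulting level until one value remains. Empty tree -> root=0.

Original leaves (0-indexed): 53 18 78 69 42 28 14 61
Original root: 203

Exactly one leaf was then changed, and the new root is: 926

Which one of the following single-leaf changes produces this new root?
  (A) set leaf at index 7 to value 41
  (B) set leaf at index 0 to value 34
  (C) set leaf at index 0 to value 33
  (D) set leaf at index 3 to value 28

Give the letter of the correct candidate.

Answer: D

Derivation:
Original leaves: [53, 18, 78, 69, 42, 28, 14, 61]
Target new root: 926
Try each candidate change and compute the resulting root:
Candidate A: set leaf[7] = 41 -> leaves = [53, 18, 78, 69, 42, 28, 14, 41]
  L0: [53, 18, 78, 69, 42, 28, 14, 41]
  L1: h(53,18)=(53*31+18)%997=664 h(78,69)=(78*31+69)%997=493 h(42,28)=(42*31+28)%997=333 h(14,41)=(14*31+41)%997=475 -> [664, 493, 333, 475]
  L2: h(664,493)=(664*31+493)%997=140 h(333,475)=(333*31+475)%997=828 -> [140, 828]
  L3: h(140,828)=(140*31+828)%997=183 -> [183]
  root = 183 != target 926
Candidate B: set leaf[0] = 34 -> leaves = [34, 18, 78, 69, 42, 28, 14, 61]
  L0: [34, 18, 78, 69, 42, 28, 14, 61]
  L1: h(34,18)=(34*31+18)%997=75 h(78,69)=(78*31+69)%997=493 h(42,28)=(42*31+28)%997=333 h(14,61)=(14*31+61)%997=495 -> [75, 493, 333, 495]
  L2: h(75,493)=(75*31+493)%997=824 h(333,495)=(333*31+495)%997=848 -> [824, 848]
  L3: h(824,848)=(824*31+848)%997=470 -> [470]
  root = 470 != target 926
Candidate C: set leaf[0] = 33 -> leaves = [33, 18, 78, 69, 42, 28, 14, 61]
  L0: [33, 18, 78, 69, 42, 28, 14, 61]
  L1: h(33,18)=(33*31+18)%997=44 h(78,69)=(78*31+69)%997=493 h(42,28)=(42*31+28)%997=333 h(14,61)=(14*31+61)%997=495 -> [44, 493, 333, 495]
  L2: h(44,493)=(44*31+493)%997=860 h(333,495)=(333*31+495)%997=848 -> [860, 848]
  L3: h(860,848)=(860*31+848)%997=589 -> [589]
  root = 589 != target 926
Candidate D: set leaf[3] = 28 -> leaves = [53, 18, 78, 28, 42, 28, 14, 61]
  L0: [53, 18, 78, 28, 42, 28, 14, 61]
  L1: h(53,18)=(53*31+18)%997=664 h(78,28)=(78*31+28)%997=452 h(42,28)=(42*31+28)%997=333 h(14,61)=(14*31+61)%997=495 -> [664, 452, 333, 495]
  L2: h(664,452)=(664*31+452)%997=99 h(333,495)=(333*31+495)%997=848 -> [99, 848]
  L3: h(99,848)=(99*31+848)%997=926 -> [926]
  root = 926 == target 926  ** MATCH **
Candidate D produces the target root.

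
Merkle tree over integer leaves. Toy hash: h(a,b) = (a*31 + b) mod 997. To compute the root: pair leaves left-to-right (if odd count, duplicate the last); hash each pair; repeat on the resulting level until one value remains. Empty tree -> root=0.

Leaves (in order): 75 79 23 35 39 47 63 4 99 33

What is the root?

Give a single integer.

L0: [75, 79, 23, 35, 39, 47, 63, 4, 99, 33]
L1: h(75,79)=(75*31+79)%997=410 h(23,35)=(23*31+35)%997=748 h(39,47)=(39*31+47)%997=259 h(63,4)=(63*31+4)%997=960 h(99,33)=(99*31+33)%997=111 -> [410, 748, 259, 960, 111]
L2: h(410,748)=(410*31+748)%997=497 h(259,960)=(259*31+960)%997=16 h(111,111)=(111*31+111)%997=561 -> [497, 16, 561]
L3: h(497,16)=(497*31+16)%997=468 h(561,561)=(561*31+561)%997=6 -> [468, 6]
L4: h(468,6)=(468*31+6)%997=556 -> [556]

Answer: 556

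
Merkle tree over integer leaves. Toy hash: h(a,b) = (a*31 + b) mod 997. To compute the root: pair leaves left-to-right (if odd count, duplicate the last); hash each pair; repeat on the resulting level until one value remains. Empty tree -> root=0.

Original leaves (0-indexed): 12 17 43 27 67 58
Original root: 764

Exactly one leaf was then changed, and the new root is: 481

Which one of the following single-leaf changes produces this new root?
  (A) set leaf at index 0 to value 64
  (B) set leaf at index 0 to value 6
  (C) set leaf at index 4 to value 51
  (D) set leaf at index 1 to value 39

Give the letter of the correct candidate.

Answer: B

Derivation:
Original leaves: [12, 17, 43, 27, 67, 58]
Target new root: 481
Try each candidate change and compute the resulting root:
Candidate A: set leaf[0] = 64 -> leaves = [64, 17, 43, 27, 67, 58]
  L0: [64, 17, 43, 27, 67, 58]
  L1: h(64,17)=(64*31+17)%997=7 h(43,27)=(43*31+27)%997=363 h(67,58)=(67*31+58)%997=141 -> [7, 363, 141]
  L2: h(7,363)=(7*31+363)%997=580 h(141,141)=(141*31+141)%997=524 -> [580, 524]
  L3: h(580,524)=(580*31+524)%997=558 -> [558]
  root = 558 != target 481
Candidate B: set leaf[0] = 6 -> leaves = [6, 17, 43, 27, 67, 58]
  L0: [6, 17, 43, 27, 67, 58]
  L1: h(6,17)=(6*31+17)%997=203 h(43,27)=(43*31+27)%997=363 h(67,58)=(67*31+58)%997=141 -> [203, 363, 141]
  L2: h(203,363)=(203*31+363)%997=674 h(141,141)=(141*31+141)%997=524 -> [674, 524]
  L3: h(674,524)=(674*31+524)%997=481 -> [481]
  root = 481 == target 481  ** MATCH **
Candidate C: set leaf[4] = 51 -> leaves = [12, 17, 43, 27, 51, 58]
  L0: [12, 17, 43, 27, 51, 58]
  L1: h(12,17)=(12*31+17)%997=389 h(43,27)=(43*31+27)%997=363 h(51,58)=(51*31+58)%997=642 -> [389, 363, 642]
  L2: h(389,363)=(389*31+363)%997=458 h(642,642)=(642*31+642)%997=604 -> [458, 604]
  L3: h(458,604)=(458*31+604)%997=844 -> [844]
  root = 844 != target 481
Candidate D: set leaf[1] = 39 -> leaves = [12, 39, 43, 27, 67, 58]
  L0: [12, 39, 43, 27, 67, 58]
  L1: h(12,39)=(12*31+39)%997=411 h(43,27)=(43*31+27)%997=363 h(67,58)=(67*31+58)%997=141 -> [411, 363, 141]
  L2: h(411,363)=(411*31+363)%997=143 h(141,141)=(141*31+141)%997=524 -> [143, 524]
  L3: h(143,524)=(143*31+524)%997=969 -> [969]
  root = 969 != target 481
Candidate B produces the target root.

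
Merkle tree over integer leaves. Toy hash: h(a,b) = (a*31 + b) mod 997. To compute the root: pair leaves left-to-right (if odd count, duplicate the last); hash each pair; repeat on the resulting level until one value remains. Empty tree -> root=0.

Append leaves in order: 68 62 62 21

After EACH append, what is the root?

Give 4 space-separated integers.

After append 68 (leaves=[68]):
  L0: [68]
  root=68
After append 62 (leaves=[68, 62]):
  L0: [68, 62]
  L1: h(68,62)=(68*31+62)%997=176 -> [176]
  root=176
After append 62 (leaves=[68, 62, 62]):
  L0: [68, 62, 62]
  L1: h(68,62)=(68*31+62)%997=176 h(62,62)=(62*31+62)%997=987 -> [176, 987]
  L2: h(176,987)=(176*31+987)%997=461 -> [461]
  root=461
After append 21 (leaves=[68, 62, 62, 21]):
  L0: [68, 62, 62, 21]
  L1: h(68,62)=(68*31+62)%997=176 h(62,21)=(62*31+21)%997=946 -> [176, 946]
  L2: h(176,946)=(176*31+946)%997=420 -> [420]
  root=420

Answer: 68 176 461 420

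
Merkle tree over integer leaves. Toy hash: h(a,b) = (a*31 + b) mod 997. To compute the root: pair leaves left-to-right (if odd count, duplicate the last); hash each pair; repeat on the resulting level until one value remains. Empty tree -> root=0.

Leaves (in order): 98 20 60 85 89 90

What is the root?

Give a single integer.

Answer: 498

Derivation:
L0: [98, 20, 60, 85, 89, 90]
L1: h(98,20)=(98*31+20)%997=67 h(60,85)=(60*31+85)%997=948 h(89,90)=(89*31+90)%997=855 -> [67, 948, 855]
L2: h(67,948)=(67*31+948)%997=34 h(855,855)=(855*31+855)%997=441 -> [34, 441]
L3: h(34,441)=(34*31+441)%997=498 -> [498]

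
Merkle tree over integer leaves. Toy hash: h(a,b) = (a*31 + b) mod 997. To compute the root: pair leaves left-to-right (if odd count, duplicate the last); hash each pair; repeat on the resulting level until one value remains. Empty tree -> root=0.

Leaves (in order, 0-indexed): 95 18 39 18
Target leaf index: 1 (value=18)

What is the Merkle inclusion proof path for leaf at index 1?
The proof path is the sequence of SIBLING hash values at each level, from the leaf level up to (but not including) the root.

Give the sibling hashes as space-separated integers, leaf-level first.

L0 (leaves): [95, 18, 39, 18], target index=1
L1: h(95,18)=(95*31+18)%997=969 [pair 0] h(39,18)=(39*31+18)%997=230 [pair 1] -> [969, 230]
  Sibling for proof at L0: 95
L2: h(969,230)=(969*31+230)%997=359 [pair 0] -> [359]
  Sibling for proof at L1: 230
Root: 359
Proof path (sibling hashes from leaf to root): [95, 230]

Answer: 95 230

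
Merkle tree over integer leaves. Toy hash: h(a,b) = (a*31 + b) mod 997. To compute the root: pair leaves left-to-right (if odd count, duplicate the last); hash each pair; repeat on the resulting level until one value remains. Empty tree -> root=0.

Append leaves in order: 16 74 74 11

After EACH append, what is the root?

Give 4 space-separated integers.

After append 16 (leaves=[16]):
  L0: [16]
  root=16
After append 74 (leaves=[16, 74]):
  L0: [16, 74]
  L1: h(16,74)=(16*31+74)%997=570 -> [570]
  root=570
After append 74 (leaves=[16, 74, 74]):
  L0: [16, 74, 74]
  L1: h(16,74)=(16*31+74)%997=570 h(74,74)=(74*31+74)%997=374 -> [570, 374]
  L2: h(570,374)=(570*31+374)%997=98 -> [98]
  root=98
After append 11 (leaves=[16, 74, 74, 11]):
  L0: [16, 74, 74, 11]
  L1: h(16,74)=(16*31+74)%997=570 h(74,11)=(74*31+11)%997=311 -> [570, 311]
  L2: h(570,311)=(570*31+311)%997=35 -> [35]
  root=35

Answer: 16 570 98 35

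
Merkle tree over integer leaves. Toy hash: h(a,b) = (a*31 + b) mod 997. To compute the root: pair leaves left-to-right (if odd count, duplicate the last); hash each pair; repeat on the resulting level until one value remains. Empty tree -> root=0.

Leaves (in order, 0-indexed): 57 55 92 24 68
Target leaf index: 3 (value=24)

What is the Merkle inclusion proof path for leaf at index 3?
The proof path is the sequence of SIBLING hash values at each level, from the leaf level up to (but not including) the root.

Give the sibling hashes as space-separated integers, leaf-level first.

L0 (leaves): [57, 55, 92, 24, 68], target index=3
L1: h(57,55)=(57*31+55)%997=825 [pair 0] h(92,24)=(92*31+24)%997=882 [pair 1] h(68,68)=(68*31+68)%997=182 [pair 2] -> [825, 882, 182]
  Sibling for proof at L0: 92
L2: h(825,882)=(825*31+882)%997=535 [pair 0] h(182,182)=(182*31+182)%997=839 [pair 1] -> [535, 839]
  Sibling for proof at L1: 825
L3: h(535,839)=(535*31+839)%997=475 [pair 0] -> [475]
  Sibling for proof at L2: 839
Root: 475
Proof path (sibling hashes from leaf to root): [92, 825, 839]

Answer: 92 825 839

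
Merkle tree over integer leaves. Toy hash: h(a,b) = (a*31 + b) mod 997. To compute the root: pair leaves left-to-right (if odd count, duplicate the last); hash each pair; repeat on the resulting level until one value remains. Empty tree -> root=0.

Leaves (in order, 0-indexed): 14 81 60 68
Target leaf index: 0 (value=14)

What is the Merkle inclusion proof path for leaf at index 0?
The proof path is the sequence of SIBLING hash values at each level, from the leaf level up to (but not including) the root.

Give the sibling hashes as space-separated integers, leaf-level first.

L0 (leaves): [14, 81, 60, 68], target index=0
L1: h(14,81)=(14*31+81)%997=515 [pair 0] h(60,68)=(60*31+68)%997=931 [pair 1] -> [515, 931]
  Sibling for proof at L0: 81
L2: h(515,931)=(515*31+931)%997=944 [pair 0] -> [944]
  Sibling for proof at L1: 931
Root: 944
Proof path (sibling hashes from leaf to root): [81, 931]

Answer: 81 931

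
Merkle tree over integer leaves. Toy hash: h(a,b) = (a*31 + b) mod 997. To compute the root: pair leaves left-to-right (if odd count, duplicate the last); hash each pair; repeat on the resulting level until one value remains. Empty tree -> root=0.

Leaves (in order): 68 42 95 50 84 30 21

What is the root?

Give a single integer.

Answer: 65

Derivation:
L0: [68, 42, 95, 50, 84, 30, 21]
L1: h(68,42)=(68*31+42)%997=156 h(95,50)=(95*31+50)%997=4 h(84,30)=(84*31+30)%997=640 h(21,21)=(21*31+21)%997=672 -> [156, 4, 640, 672]
L2: h(156,4)=(156*31+4)%997=852 h(640,672)=(640*31+672)%997=572 -> [852, 572]
L3: h(852,572)=(852*31+572)%997=65 -> [65]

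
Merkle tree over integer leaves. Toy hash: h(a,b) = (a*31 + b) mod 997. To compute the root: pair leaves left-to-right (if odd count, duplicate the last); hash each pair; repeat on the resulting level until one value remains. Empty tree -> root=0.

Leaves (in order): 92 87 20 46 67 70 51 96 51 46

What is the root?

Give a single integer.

Answer: 836

Derivation:
L0: [92, 87, 20, 46, 67, 70, 51, 96, 51, 46]
L1: h(92,87)=(92*31+87)%997=945 h(20,46)=(20*31+46)%997=666 h(67,70)=(67*31+70)%997=153 h(51,96)=(51*31+96)%997=680 h(51,46)=(51*31+46)%997=630 -> [945, 666, 153, 680, 630]
L2: h(945,666)=(945*31+666)%997=51 h(153,680)=(153*31+680)%997=438 h(630,630)=(630*31+630)%997=220 -> [51, 438, 220]
L3: h(51,438)=(51*31+438)%997=25 h(220,220)=(220*31+220)%997=61 -> [25, 61]
L4: h(25,61)=(25*31+61)%997=836 -> [836]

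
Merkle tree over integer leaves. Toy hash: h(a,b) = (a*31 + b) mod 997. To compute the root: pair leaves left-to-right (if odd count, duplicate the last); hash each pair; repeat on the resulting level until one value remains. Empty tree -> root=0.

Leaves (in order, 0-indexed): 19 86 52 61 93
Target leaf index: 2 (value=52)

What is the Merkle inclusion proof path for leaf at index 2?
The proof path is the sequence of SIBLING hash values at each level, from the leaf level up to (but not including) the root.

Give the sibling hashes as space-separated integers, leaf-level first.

Answer: 61 675 517

Derivation:
L0 (leaves): [19, 86, 52, 61, 93], target index=2
L1: h(19,86)=(19*31+86)%997=675 [pair 0] h(52,61)=(52*31+61)%997=676 [pair 1] h(93,93)=(93*31+93)%997=982 [pair 2] -> [675, 676, 982]
  Sibling for proof at L0: 61
L2: h(675,676)=(675*31+676)%997=664 [pair 0] h(982,982)=(982*31+982)%997=517 [pair 1] -> [664, 517]
  Sibling for proof at L1: 675
L3: h(664,517)=(664*31+517)%997=164 [pair 0] -> [164]
  Sibling for proof at L2: 517
Root: 164
Proof path (sibling hashes from leaf to root): [61, 675, 517]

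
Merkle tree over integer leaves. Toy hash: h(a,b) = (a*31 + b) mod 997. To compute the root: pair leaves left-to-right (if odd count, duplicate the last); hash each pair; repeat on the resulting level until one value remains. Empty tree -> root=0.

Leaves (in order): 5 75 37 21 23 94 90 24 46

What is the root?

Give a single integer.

L0: [5, 75, 37, 21, 23, 94, 90, 24, 46]
L1: h(5,75)=(5*31+75)%997=230 h(37,21)=(37*31+21)%997=171 h(23,94)=(23*31+94)%997=807 h(90,24)=(90*31+24)%997=820 h(46,46)=(46*31+46)%997=475 -> [230, 171, 807, 820, 475]
L2: h(230,171)=(230*31+171)%997=322 h(807,820)=(807*31+820)%997=912 h(475,475)=(475*31+475)%997=245 -> [322, 912, 245]
L3: h(322,912)=(322*31+912)%997=924 h(245,245)=(245*31+245)%997=861 -> [924, 861]
L4: h(924,861)=(924*31+861)%997=592 -> [592]

Answer: 592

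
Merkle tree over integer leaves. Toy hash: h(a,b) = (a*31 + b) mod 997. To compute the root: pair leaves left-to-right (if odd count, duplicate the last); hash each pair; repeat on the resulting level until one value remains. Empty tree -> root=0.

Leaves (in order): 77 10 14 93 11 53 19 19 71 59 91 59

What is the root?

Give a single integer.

Answer: 649

Derivation:
L0: [77, 10, 14, 93, 11, 53, 19, 19, 71, 59, 91, 59]
L1: h(77,10)=(77*31+10)%997=403 h(14,93)=(14*31+93)%997=527 h(11,53)=(11*31+53)%997=394 h(19,19)=(19*31+19)%997=608 h(71,59)=(71*31+59)%997=266 h(91,59)=(91*31+59)%997=886 -> [403, 527, 394, 608, 266, 886]
L2: h(403,527)=(403*31+527)%997=59 h(394,608)=(394*31+608)%997=858 h(266,886)=(266*31+886)%997=159 -> [59, 858, 159]
L3: h(59,858)=(59*31+858)%997=693 h(159,159)=(159*31+159)%997=103 -> [693, 103]
L4: h(693,103)=(693*31+103)%997=649 -> [649]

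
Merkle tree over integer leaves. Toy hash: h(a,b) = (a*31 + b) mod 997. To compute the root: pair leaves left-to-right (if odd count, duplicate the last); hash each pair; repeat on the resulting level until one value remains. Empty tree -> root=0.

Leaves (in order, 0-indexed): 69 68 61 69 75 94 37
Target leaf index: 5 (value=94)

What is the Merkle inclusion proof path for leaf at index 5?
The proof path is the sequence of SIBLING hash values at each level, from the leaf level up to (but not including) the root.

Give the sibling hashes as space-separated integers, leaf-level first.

Answer: 75 187 587

Derivation:
L0 (leaves): [69, 68, 61, 69, 75, 94, 37], target index=5
L1: h(69,68)=(69*31+68)%997=213 [pair 0] h(61,69)=(61*31+69)%997=963 [pair 1] h(75,94)=(75*31+94)%997=425 [pair 2] h(37,37)=(37*31+37)%997=187 [pair 3] -> [213, 963, 425, 187]
  Sibling for proof at L0: 75
L2: h(213,963)=(213*31+963)%997=587 [pair 0] h(425,187)=(425*31+187)%997=401 [pair 1] -> [587, 401]
  Sibling for proof at L1: 187
L3: h(587,401)=(587*31+401)%997=652 [pair 0] -> [652]
  Sibling for proof at L2: 587
Root: 652
Proof path (sibling hashes from leaf to root): [75, 187, 587]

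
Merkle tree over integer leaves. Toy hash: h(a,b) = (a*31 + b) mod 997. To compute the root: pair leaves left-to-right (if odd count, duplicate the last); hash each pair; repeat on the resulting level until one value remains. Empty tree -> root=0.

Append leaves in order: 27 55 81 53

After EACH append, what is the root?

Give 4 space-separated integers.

After append 27 (leaves=[27]):
  L0: [27]
  root=27
After append 55 (leaves=[27, 55]):
  L0: [27, 55]
  L1: h(27,55)=(27*31+55)%997=892 -> [892]
  root=892
After append 81 (leaves=[27, 55, 81]):
  L0: [27, 55, 81]
  L1: h(27,55)=(27*31+55)%997=892 h(81,81)=(81*31+81)%997=598 -> [892, 598]
  L2: h(892,598)=(892*31+598)%997=334 -> [334]
  root=334
After append 53 (leaves=[27, 55, 81, 53]):
  L0: [27, 55, 81, 53]
  L1: h(27,55)=(27*31+55)%997=892 h(81,53)=(81*31+53)%997=570 -> [892, 570]
  L2: h(892,570)=(892*31+570)%997=306 -> [306]
  root=306

Answer: 27 892 334 306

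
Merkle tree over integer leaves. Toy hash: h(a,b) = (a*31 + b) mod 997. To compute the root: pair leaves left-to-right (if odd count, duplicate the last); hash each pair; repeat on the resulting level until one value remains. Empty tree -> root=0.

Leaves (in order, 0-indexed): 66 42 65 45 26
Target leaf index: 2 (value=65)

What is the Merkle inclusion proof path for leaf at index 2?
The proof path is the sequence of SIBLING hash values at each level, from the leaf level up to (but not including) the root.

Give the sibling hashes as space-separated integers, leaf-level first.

Answer: 45 94 702

Derivation:
L0 (leaves): [66, 42, 65, 45, 26], target index=2
L1: h(66,42)=(66*31+42)%997=94 [pair 0] h(65,45)=(65*31+45)%997=66 [pair 1] h(26,26)=(26*31+26)%997=832 [pair 2] -> [94, 66, 832]
  Sibling for proof at L0: 45
L2: h(94,66)=(94*31+66)%997=986 [pair 0] h(832,832)=(832*31+832)%997=702 [pair 1] -> [986, 702]
  Sibling for proof at L1: 94
L3: h(986,702)=(986*31+702)%997=361 [pair 0] -> [361]
  Sibling for proof at L2: 702
Root: 361
Proof path (sibling hashes from leaf to root): [45, 94, 702]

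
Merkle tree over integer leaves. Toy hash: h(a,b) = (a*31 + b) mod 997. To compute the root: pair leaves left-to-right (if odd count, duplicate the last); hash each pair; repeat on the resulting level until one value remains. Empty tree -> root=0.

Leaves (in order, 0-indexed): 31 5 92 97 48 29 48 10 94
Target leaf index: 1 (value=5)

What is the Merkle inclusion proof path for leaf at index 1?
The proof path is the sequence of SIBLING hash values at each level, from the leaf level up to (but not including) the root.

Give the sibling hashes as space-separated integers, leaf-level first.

L0 (leaves): [31, 5, 92, 97, 48, 29, 48, 10, 94], target index=1
L1: h(31,5)=(31*31+5)%997=966 [pair 0] h(92,97)=(92*31+97)%997=955 [pair 1] h(48,29)=(48*31+29)%997=520 [pair 2] h(48,10)=(48*31+10)%997=501 [pair 3] h(94,94)=(94*31+94)%997=17 [pair 4] -> [966, 955, 520, 501, 17]
  Sibling for proof at L0: 31
L2: h(966,955)=(966*31+955)%997=991 [pair 0] h(520,501)=(520*31+501)%997=669 [pair 1] h(17,17)=(17*31+17)%997=544 [pair 2] -> [991, 669, 544]
  Sibling for proof at L1: 955
L3: h(991,669)=(991*31+669)%997=483 [pair 0] h(544,544)=(544*31+544)%997=459 [pair 1] -> [483, 459]
  Sibling for proof at L2: 669
L4: h(483,459)=(483*31+459)%997=477 [pair 0] -> [477]
  Sibling for proof at L3: 459
Root: 477
Proof path (sibling hashes from leaf to root): [31, 955, 669, 459]

Answer: 31 955 669 459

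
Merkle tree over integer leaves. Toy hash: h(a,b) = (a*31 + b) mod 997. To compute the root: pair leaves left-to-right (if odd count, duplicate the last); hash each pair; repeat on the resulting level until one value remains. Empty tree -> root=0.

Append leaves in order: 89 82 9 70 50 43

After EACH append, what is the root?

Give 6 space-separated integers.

After append 89 (leaves=[89]):
  L0: [89]
  root=89
After append 82 (leaves=[89, 82]):
  L0: [89, 82]
  L1: h(89,82)=(89*31+82)%997=847 -> [847]
  root=847
After append 9 (leaves=[89, 82, 9]):
  L0: [89, 82, 9]
  L1: h(89,82)=(89*31+82)%997=847 h(9,9)=(9*31+9)%997=288 -> [847, 288]
  L2: h(847,288)=(847*31+288)%997=623 -> [623]
  root=623
After append 70 (leaves=[89, 82, 9, 70]):
  L0: [89, 82, 9, 70]
  L1: h(89,82)=(89*31+82)%997=847 h(9,70)=(9*31+70)%997=349 -> [847, 349]
  L2: h(847,349)=(847*31+349)%997=684 -> [684]
  root=684
After append 50 (leaves=[89, 82, 9, 70, 50]):
  L0: [89, 82, 9, 70, 50]
  L1: h(89,82)=(89*31+82)%997=847 h(9,70)=(9*31+70)%997=349 h(50,50)=(50*31+50)%997=603 -> [847, 349, 603]
  L2: h(847,349)=(847*31+349)%997=684 h(603,603)=(603*31+603)%997=353 -> [684, 353]
  L3: h(684,353)=(684*31+353)%997=620 -> [620]
  root=620
After append 43 (leaves=[89, 82, 9, 70, 50, 43]):
  L0: [89, 82, 9, 70, 50, 43]
  L1: h(89,82)=(89*31+82)%997=847 h(9,70)=(9*31+70)%997=349 h(50,43)=(50*31+43)%997=596 -> [847, 349, 596]
  L2: h(847,349)=(847*31+349)%997=684 h(596,596)=(596*31+596)%997=129 -> [684, 129]
  L3: h(684,129)=(684*31+129)%997=396 -> [396]
  root=396

Answer: 89 847 623 684 620 396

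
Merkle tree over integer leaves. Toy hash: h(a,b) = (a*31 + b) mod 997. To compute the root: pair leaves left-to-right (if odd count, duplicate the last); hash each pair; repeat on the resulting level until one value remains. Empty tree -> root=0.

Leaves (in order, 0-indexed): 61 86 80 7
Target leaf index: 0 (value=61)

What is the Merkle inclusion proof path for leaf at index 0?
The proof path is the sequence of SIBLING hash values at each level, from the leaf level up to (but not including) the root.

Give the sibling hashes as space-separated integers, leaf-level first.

Answer: 86 493

Derivation:
L0 (leaves): [61, 86, 80, 7], target index=0
L1: h(61,86)=(61*31+86)%997=980 [pair 0] h(80,7)=(80*31+7)%997=493 [pair 1] -> [980, 493]
  Sibling for proof at L0: 86
L2: h(980,493)=(980*31+493)%997=963 [pair 0] -> [963]
  Sibling for proof at L1: 493
Root: 963
Proof path (sibling hashes from leaf to root): [86, 493]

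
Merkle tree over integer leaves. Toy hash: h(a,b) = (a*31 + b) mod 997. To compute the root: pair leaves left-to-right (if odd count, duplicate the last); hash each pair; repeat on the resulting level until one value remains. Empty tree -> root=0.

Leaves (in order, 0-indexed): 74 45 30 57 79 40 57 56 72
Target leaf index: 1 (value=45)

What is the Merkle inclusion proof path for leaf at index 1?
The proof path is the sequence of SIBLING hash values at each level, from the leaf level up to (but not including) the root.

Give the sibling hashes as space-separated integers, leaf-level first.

Answer: 74 987 219 394

Derivation:
L0 (leaves): [74, 45, 30, 57, 79, 40, 57, 56, 72], target index=1
L1: h(74,45)=(74*31+45)%997=345 [pair 0] h(30,57)=(30*31+57)%997=987 [pair 1] h(79,40)=(79*31+40)%997=495 [pair 2] h(57,56)=(57*31+56)%997=826 [pair 3] h(72,72)=(72*31+72)%997=310 [pair 4] -> [345, 987, 495, 826, 310]
  Sibling for proof at L0: 74
L2: h(345,987)=(345*31+987)%997=715 [pair 0] h(495,826)=(495*31+826)%997=219 [pair 1] h(310,310)=(310*31+310)%997=947 [pair 2] -> [715, 219, 947]
  Sibling for proof at L1: 987
L3: h(715,219)=(715*31+219)%997=450 [pair 0] h(947,947)=(947*31+947)%997=394 [pair 1] -> [450, 394]
  Sibling for proof at L2: 219
L4: h(450,394)=(450*31+394)%997=386 [pair 0] -> [386]
  Sibling for proof at L3: 394
Root: 386
Proof path (sibling hashes from leaf to root): [74, 987, 219, 394]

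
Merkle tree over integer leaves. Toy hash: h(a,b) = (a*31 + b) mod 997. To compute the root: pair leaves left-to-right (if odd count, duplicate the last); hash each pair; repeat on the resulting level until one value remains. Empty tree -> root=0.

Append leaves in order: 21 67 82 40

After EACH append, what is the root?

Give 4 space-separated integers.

After append 21 (leaves=[21]):
  L0: [21]
  root=21
After append 67 (leaves=[21, 67]):
  L0: [21, 67]
  L1: h(21,67)=(21*31+67)%997=718 -> [718]
  root=718
After append 82 (leaves=[21, 67, 82]):
  L0: [21, 67, 82]
  L1: h(21,67)=(21*31+67)%997=718 h(82,82)=(82*31+82)%997=630 -> [718, 630]
  L2: h(718,630)=(718*31+630)%997=954 -> [954]
  root=954
After append 40 (leaves=[21, 67, 82, 40]):
  L0: [21, 67, 82, 40]
  L1: h(21,67)=(21*31+67)%997=718 h(82,40)=(82*31+40)%997=588 -> [718, 588]
  L2: h(718,588)=(718*31+588)%997=912 -> [912]
  root=912

Answer: 21 718 954 912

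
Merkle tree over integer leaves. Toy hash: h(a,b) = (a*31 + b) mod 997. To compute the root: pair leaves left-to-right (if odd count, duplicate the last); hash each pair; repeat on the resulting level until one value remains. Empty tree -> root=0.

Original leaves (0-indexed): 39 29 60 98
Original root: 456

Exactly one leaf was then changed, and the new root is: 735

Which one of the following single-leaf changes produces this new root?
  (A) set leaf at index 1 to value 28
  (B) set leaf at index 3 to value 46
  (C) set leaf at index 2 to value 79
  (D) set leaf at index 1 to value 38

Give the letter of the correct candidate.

Original leaves: [39, 29, 60, 98]
Target new root: 735
Try each candidate change and compute the resulting root:
Candidate A: set leaf[1] = 28 -> leaves = [39, 28, 60, 98]
  L0: [39, 28, 60, 98]
  L1: h(39,28)=(39*31+28)%997=240 h(60,98)=(60*31+98)%997=961 -> [240, 961]
  L2: h(240,961)=(240*31+961)%997=425 -> [425]
  root = 425 != target 735
Candidate B: set leaf[3] = 46 -> leaves = [39, 29, 60, 46]
  L0: [39, 29, 60, 46]
  L1: h(39,29)=(39*31+29)%997=241 h(60,46)=(60*31+46)%997=909 -> [241, 909]
  L2: h(241,909)=(241*31+909)%997=404 -> [404]
  root = 404 != target 735
Candidate C: set leaf[2] = 79 -> leaves = [39, 29, 79, 98]
  L0: [39, 29, 79, 98]
  L1: h(39,29)=(39*31+29)%997=241 h(79,98)=(79*31+98)%997=553 -> [241, 553]
  L2: h(241,553)=(241*31+553)%997=48 -> [48]
  root = 48 != target 735
Candidate D: set leaf[1] = 38 -> leaves = [39, 38, 60, 98]
  L0: [39, 38, 60, 98]
  L1: h(39,38)=(39*31+38)%997=250 h(60,98)=(60*31+98)%997=961 -> [250, 961]
  L2: h(250,961)=(250*31+961)%997=735 -> [735]
  root = 735 == target 735  ** MATCH **
Candidate D produces the target root.

Answer: D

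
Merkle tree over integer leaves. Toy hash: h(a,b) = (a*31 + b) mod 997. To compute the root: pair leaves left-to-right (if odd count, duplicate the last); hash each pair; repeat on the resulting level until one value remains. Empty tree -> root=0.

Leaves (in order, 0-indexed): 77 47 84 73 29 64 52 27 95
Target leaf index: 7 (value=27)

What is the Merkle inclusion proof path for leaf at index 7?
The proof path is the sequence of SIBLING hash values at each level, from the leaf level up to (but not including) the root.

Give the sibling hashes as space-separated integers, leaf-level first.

Answer: 52 963 365 326

Derivation:
L0 (leaves): [77, 47, 84, 73, 29, 64, 52, 27, 95], target index=7
L1: h(77,47)=(77*31+47)%997=440 [pair 0] h(84,73)=(84*31+73)%997=683 [pair 1] h(29,64)=(29*31+64)%997=963 [pair 2] h(52,27)=(52*31+27)%997=642 [pair 3] h(95,95)=(95*31+95)%997=49 [pair 4] -> [440, 683, 963, 642, 49]
  Sibling for proof at L0: 52
L2: h(440,683)=(440*31+683)%997=365 [pair 0] h(963,642)=(963*31+642)%997=585 [pair 1] h(49,49)=(49*31+49)%997=571 [pair 2] -> [365, 585, 571]
  Sibling for proof at L1: 963
L3: h(365,585)=(365*31+585)%997=933 [pair 0] h(571,571)=(571*31+571)%997=326 [pair 1] -> [933, 326]
  Sibling for proof at L2: 365
L4: h(933,326)=(933*31+326)%997=336 [pair 0] -> [336]
  Sibling for proof at L3: 326
Root: 336
Proof path (sibling hashes from leaf to root): [52, 963, 365, 326]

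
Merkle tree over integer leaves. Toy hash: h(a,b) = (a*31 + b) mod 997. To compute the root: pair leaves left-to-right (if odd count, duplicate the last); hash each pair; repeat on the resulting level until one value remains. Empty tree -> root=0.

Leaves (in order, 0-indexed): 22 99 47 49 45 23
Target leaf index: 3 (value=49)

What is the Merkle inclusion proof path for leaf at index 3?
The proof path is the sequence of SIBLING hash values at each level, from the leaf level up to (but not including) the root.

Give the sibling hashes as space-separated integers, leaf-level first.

L0 (leaves): [22, 99, 47, 49, 45, 23], target index=3
L1: h(22,99)=(22*31+99)%997=781 [pair 0] h(47,49)=(47*31+49)%997=509 [pair 1] h(45,23)=(45*31+23)%997=421 [pair 2] -> [781, 509, 421]
  Sibling for proof at L0: 47
L2: h(781,509)=(781*31+509)%997=792 [pair 0] h(421,421)=(421*31+421)%997=511 [pair 1] -> [792, 511]
  Sibling for proof at L1: 781
L3: h(792,511)=(792*31+511)%997=138 [pair 0] -> [138]
  Sibling for proof at L2: 511
Root: 138
Proof path (sibling hashes from leaf to root): [47, 781, 511]

Answer: 47 781 511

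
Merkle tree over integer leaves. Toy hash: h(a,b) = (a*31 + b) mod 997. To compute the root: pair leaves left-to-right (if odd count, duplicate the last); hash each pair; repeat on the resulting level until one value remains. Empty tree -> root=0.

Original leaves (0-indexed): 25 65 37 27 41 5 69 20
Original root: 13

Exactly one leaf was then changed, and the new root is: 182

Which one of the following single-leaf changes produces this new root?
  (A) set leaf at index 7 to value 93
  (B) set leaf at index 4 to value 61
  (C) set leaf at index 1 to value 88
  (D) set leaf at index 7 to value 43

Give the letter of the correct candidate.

Original leaves: [25, 65, 37, 27, 41, 5, 69, 20]
Target new root: 182
Try each candidate change and compute the resulting root:
Candidate A: set leaf[7] = 93 -> leaves = [25, 65, 37, 27, 41, 5, 69, 93]
  L0: [25, 65, 37, 27, 41, 5, 69, 93]
  L1: h(25,65)=(25*31+65)%997=840 h(37,27)=(37*31+27)%997=177 h(41,5)=(41*31+5)%997=279 h(69,93)=(69*31+93)%997=238 -> [840, 177, 279, 238]
  L2: h(840,177)=(840*31+177)%997=295 h(279,238)=(279*31+238)%997=911 -> [295, 911]
  L3: h(295,911)=(295*31+911)%997=86 -> [86]
  root = 86 != target 182
Candidate B: set leaf[4] = 61 -> leaves = [25, 65, 37, 27, 61, 5, 69, 20]
  L0: [25, 65, 37, 27, 61, 5, 69, 20]
  L1: h(25,65)=(25*31+65)%997=840 h(37,27)=(37*31+27)%997=177 h(61,5)=(61*31+5)%997=899 h(69,20)=(69*31+20)%997=165 -> [840, 177, 899, 165]
  L2: h(840,177)=(840*31+177)%997=295 h(899,165)=(899*31+165)%997=118 -> [295, 118]
  L3: h(295,118)=(295*31+118)%997=290 -> [290]
  root = 290 != target 182
Candidate C: set leaf[1] = 88 -> leaves = [25, 88, 37, 27, 41, 5, 69, 20]
  L0: [25, 88, 37, 27, 41, 5, 69, 20]
  L1: h(25,88)=(25*31+88)%997=863 h(37,27)=(37*31+27)%997=177 h(41,5)=(41*31+5)%997=279 h(69,20)=(69*31+20)%997=165 -> [863, 177, 279, 165]
  L2: h(863,177)=(863*31+177)%997=11 h(279,165)=(279*31+165)%997=838 -> [11, 838]
  L3: h(11,838)=(11*31+838)%997=182 -> [182]
  root = 182 == target 182  ** MATCH **
Candidate D: set leaf[7] = 43 -> leaves = [25, 65, 37, 27, 41, 5, 69, 43]
  L0: [25, 65, 37, 27, 41, 5, 69, 43]
  L1: h(25,65)=(25*31+65)%997=840 h(37,27)=(37*31+27)%997=177 h(41,5)=(41*31+5)%997=279 h(69,43)=(69*31+43)%997=188 -> [840, 177, 279, 188]
  L2: h(840,177)=(840*31+177)%997=295 h(279,188)=(279*31+188)%997=861 -> [295, 861]
  L3: h(295,861)=(295*31+861)%997=36 -> [36]
  root = 36 != target 182
Candidate C produces the target root.

Answer: C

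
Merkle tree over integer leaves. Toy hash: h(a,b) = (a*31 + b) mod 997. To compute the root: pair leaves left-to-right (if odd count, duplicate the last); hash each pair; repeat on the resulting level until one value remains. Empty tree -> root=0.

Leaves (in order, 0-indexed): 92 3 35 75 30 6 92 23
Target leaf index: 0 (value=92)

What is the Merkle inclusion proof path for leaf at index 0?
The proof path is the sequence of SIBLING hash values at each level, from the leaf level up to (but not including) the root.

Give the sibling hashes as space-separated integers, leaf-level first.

Answer: 3 163 984

Derivation:
L0 (leaves): [92, 3, 35, 75, 30, 6, 92, 23], target index=0
L1: h(92,3)=(92*31+3)%997=861 [pair 0] h(35,75)=(35*31+75)%997=163 [pair 1] h(30,6)=(30*31+6)%997=936 [pair 2] h(92,23)=(92*31+23)%997=881 [pair 3] -> [861, 163, 936, 881]
  Sibling for proof at L0: 3
L2: h(861,163)=(861*31+163)%997=932 [pair 0] h(936,881)=(936*31+881)%997=984 [pair 1] -> [932, 984]
  Sibling for proof at L1: 163
L3: h(932,984)=(932*31+984)%997=963 [pair 0] -> [963]
  Sibling for proof at L2: 984
Root: 963
Proof path (sibling hashes from leaf to root): [3, 163, 984]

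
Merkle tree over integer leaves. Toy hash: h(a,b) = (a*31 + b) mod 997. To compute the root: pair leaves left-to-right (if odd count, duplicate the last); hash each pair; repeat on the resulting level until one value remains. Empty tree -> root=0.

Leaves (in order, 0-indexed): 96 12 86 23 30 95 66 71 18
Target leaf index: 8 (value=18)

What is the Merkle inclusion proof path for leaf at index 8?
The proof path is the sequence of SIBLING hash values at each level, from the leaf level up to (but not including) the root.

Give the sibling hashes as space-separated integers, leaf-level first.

Answer: 18 576 486 710

Derivation:
L0 (leaves): [96, 12, 86, 23, 30, 95, 66, 71, 18], target index=8
L1: h(96,12)=(96*31+12)%997=994 [pair 0] h(86,23)=(86*31+23)%997=695 [pair 1] h(30,95)=(30*31+95)%997=28 [pair 2] h(66,71)=(66*31+71)%997=123 [pair 3] h(18,18)=(18*31+18)%997=576 [pair 4] -> [994, 695, 28, 123, 576]
  Sibling for proof at L0: 18
L2: h(994,695)=(994*31+695)%997=602 [pair 0] h(28,123)=(28*31+123)%997=991 [pair 1] h(576,576)=(576*31+576)%997=486 [pair 2] -> [602, 991, 486]
  Sibling for proof at L1: 576
L3: h(602,991)=(602*31+991)%997=710 [pair 0] h(486,486)=(486*31+486)%997=597 [pair 1] -> [710, 597]
  Sibling for proof at L2: 486
L4: h(710,597)=(710*31+597)%997=673 [pair 0] -> [673]
  Sibling for proof at L3: 710
Root: 673
Proof path (sibling hashes from leaf to root): [18, 576, 486, 710]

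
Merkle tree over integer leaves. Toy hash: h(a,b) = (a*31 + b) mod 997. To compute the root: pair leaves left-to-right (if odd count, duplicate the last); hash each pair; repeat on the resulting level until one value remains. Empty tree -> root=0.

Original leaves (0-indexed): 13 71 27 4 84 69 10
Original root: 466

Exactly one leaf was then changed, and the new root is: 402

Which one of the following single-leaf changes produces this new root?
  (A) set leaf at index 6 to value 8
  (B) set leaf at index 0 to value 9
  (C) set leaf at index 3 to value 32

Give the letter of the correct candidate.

Original leaves: [13, 71, 27, 4, 84, 69, 10]
Target new root: 402
Try each candidate change and compute the resulting root:
Candidate A: set leaf[6] = 8 -> leaves = [13, 71, 27, 4, 84, 69, 8]
  L0: [13, 71, 27, 4, 84, 69, 8]
  L1: h(13,71)=(13*31+71)%997=474 h(27,4)=(27*31+4)%997=841 h(84,69)=(84*31+69)%997=679 h(8,8)=(8*31+8)%997=256 -> [474, 841, 679, 256]
  L2: h(474,841)=(474*31+841)%997=580 h(679,256)=(679*31+256)%997=368 -> [580, 368]
  L3: h(580,368)=(580*31+368)%997=402 -> [402]
  root = 402 == target 402  ** MATCH **
Candidate B: set leaf[0] = 9 -> leaves = [9, 71, 27, 4, 84, 69, 10]
  L0: [9, 71, 27, 4, 84, 69, 10]
  L1: h(9,71)=(9*31+71)%997=350 h(27,4)=(27*31+4)%997=841 h(84,69)=(84*31+69)%997=679 h(10,10)=(10*31+10)%997=320 -> [350, 841, 679, 320]
  L2: h(350,841)=(350*31+841)%997=724 h(679,320)=(679*31+320)%997=432 -> [724, 432]
  L3: h(724,432)=(724*31+432)%997=942 -> [942]
  root = 942 != target 402
Candidate C: set leaf[3] = 32 -> leaves = [13, 71, 27, 32, 84, 69, 10]
  L0: [13, 71, 27, 32, 84, 69, 10]
  L1: h(13,71)=(13*31+71)%997=474 h(27,32)=(27*31+32)%997=869 h(84,69)=(84*31+69)%997=679 h(10,10)=(10*31+10)%997=320 -> [474, 869, 679, 320]
  L2: h(474,869)=(474*31+869)%997=608 h(679,320)=(679*31+320)%997=432 -> [608, 432]
  L3: h(608,432)=(608*31+432)%997=337 -> [337]
  root = 337 != target 402
Candidate A produces the target root.

Answer: A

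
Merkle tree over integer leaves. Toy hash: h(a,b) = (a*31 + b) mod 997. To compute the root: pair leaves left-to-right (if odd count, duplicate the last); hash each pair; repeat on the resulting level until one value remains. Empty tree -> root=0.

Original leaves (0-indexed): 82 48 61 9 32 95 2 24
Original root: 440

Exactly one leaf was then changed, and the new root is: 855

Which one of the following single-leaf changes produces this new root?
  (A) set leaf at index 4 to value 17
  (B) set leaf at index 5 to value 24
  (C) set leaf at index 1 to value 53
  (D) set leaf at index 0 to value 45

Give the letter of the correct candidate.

Answer: D

Derivation:
Original leaves: [82, 48, 61, 9, 32, 95, 2, 24]
Target new root: 855
Try each candidate change and compute the resulting root:
Candidate A: set leaf[4] = 17 -> leaves = [82, 48, 61, 9, 17, 95, 2, 24]
  L0: [82, 48, 61, 9, 17, 95, 2, 24]
  L1: h(82,48)=(82*31+48)%997=596 h(61,9)=(61*31+9)%997=903 h(17,95)=(17*31+95)%997=622 h(2,24)=(2*31+24)%997=86 -> [596, 903, 622, 86]
  L2: h(596,903)=(596*31+903)%997=436 h(622,86)=(622*31+86)%997=425 -> [436, 425]
  L3: h(436,425)=(436*31+425)%997=980 -> [980]
  root = 980 != target 855
Candidate B: set leaf[5] = 24 -> leaves = [82, 48, 61, 9, 32, 24, 2, 24]
  L0: [82, 48, 61, 9, 32, 24, 2, 24]
  L1: h(82,48)=(82*31+48)%997=596 h(61,9)=(61*31+9)%997=903 h(32,24)=(32*31+24)%997=19 h(2,24)=(2*31+24)%997=86 -> [596, 903, 19, 86]
  L2: h(596,903)=(596*31+903)%997=436 h(19,86)=(19*31+86)%997=675 -> [436, 675]
  L3: h(436,675)=(436*31+675)%997=233 -> [233]
  root = 233 != target 855
Candidate C: set leaf[1] = 53 -> leaves = [82, 53, 61, 9, 32, 95, 2, 24]
  L0: [82, 53, 61, 9, 32, 95, 2, 24]
  L1: h(82,53)=(82*31+53)%997=601 h(61,9)=(61*31+9)%997=903 h(32,95)=(32*31+95)%997=90 h(2,24)=(2*31+24)%997=86 -> [601, 903, 90, 86]
  L2: h(601,903)=(601*31+903)%997=591 h(90,86)=(90*31+86)%997=882 -> [591, 882]
  L3: h(591,882)=(591*31+882)%997=260 -> [260]
  root = 260 != target 855
Candidate D: set leaf[0] = 45 -> leaves = [45, 48, 61, 9, 32, 95, 2, 24]
  L0: [45, 48, 61, 9, 32, 95, 2, 24]
  L1: h(45,48)=(45*31+48)%997=446 h(61,9)=(61*31+9)%997=903 h(32,95)=(32*31+95)%997=90 h(2,24)=(2*31+24)%997=86 -> [446, 903, 90, 86]
  L2: h(446,903)=(446*31+903)%997=771 h(90,86)=(90*31+86)%997=882 -> [771, 882]
  L3: h(771,882)=(771*31+882)%997=855 -> [855]
  root = 855 == target 855  ** MATCH **
Candidate D produces the target root.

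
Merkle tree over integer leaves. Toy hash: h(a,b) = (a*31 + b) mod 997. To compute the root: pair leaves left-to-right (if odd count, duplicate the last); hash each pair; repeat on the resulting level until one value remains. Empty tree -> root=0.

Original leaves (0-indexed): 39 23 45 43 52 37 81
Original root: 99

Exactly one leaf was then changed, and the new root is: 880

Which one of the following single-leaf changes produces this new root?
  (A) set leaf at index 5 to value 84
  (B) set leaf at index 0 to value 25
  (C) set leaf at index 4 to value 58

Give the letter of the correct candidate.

Answer: C

Derivation:
Original leaves: [39, 23, 45, 43, 52, 37, 81]
Target new root: 880
Try each candidate change and compute the resulting root:
Candidate A: set leaf[5] = 84 -> leaves = [39, 23, 45, 43, 52, 84, 81]
  L0: [39, 23, 45, 43, 52, 84, 81]
  L1: h(39,23)=(39*31+23)%997=235 h(45,43)=(45*31+43)%997=441 h(52,84)=(52*31+84)%997=699 h(81,81)=(81*31+81)%997=598 -> [235, 441, 699, 598]
  L2: h(235,441)=(235*31+441)%997=747 h(699,598)=(699*31+598)%997=333 -> [747, 333]
  L3: h(747,333)=(747*31+333)%997=559 -> [559]
  root = 559 != target 880
Candidate B: set leaf[0] = 25 -> leaves = [25, 23, 45, 43, 52, 37, 81]
  L0: [25, 23, 45, 43, 52, 37, 81]
  L1: h(25,23)=(25*31+23)%997=798 h(45,43)=(45*31+43)%997=441 h(52,37)=(52*31+37)%997=652 h(81,81)=(81*31+81)%997=598 -> [798, 441, 652, 598]
  L2: h(798,441)=(798*31+441)%997=254 h(652,598)=(652*31+598)%997=870 -> [254, 870]
  L3: h(254,870)=(254*31+870)%997=768 -> [768]
  root = 768 != target 880
Candidate C: set leaf[4] = 58 -> leaves = [39, 23, 45, 43, 58, 37, 81]
  L0: [39, 23, 45, 43, 58, 37, 81]
  L1: h(39,23)=(39*31+23)%997=235 h(45,43)=(45*31+43)%997=441 h(58,37)=(58*31+37)%997=838 h(81,81)=(81*31+81)%997=598 -> [235, 441, 838, 598]
  L2: h(235,441)=(235*31+441)%997=747 h(838,598)=(838*31+598)%997=654 -> [747, 654]
  L3: h(747,654)=(747*31+654)%997=880 -> [880]
  root = 880 == target 880  ** MATCH **
Candidate C produces the target root.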